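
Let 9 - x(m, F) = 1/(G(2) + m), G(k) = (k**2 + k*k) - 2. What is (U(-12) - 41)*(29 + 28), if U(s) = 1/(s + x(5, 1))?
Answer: -80085/34 ≈ -2355.4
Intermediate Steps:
G(k) = -2 + 2*k**2 (G(k) = (k**2 + k**2) - 2 = 2*k**2 - 2 = -2 + 2*k**2)
x(m, F) = 9 - 1/(6 + m) (x(m, F) = 9 - 1/((-2 + 2*2**2) + m) = 9 - 1/((-2 + 2*4) + m) = 9 - 1/((-2 + 8) + m) = 9 - 1/(6 + m))
U(s) = 1/(98/11 + s) (U(s) = 1/(s + (53 + 9*5)/(6 + 5)) = 1/(s + (53 + 45)/11) = 1/(s + (1/11)*98) = 1/(s + 98/11) = 1/(98/11 + s))
(U(-12) - 41)*(29 + 28) = (11/(98 + 11*(-12)) - 41)*(29 + 28) = (11/(98 - 132) - 41)*57 = (11/(-34) - 41)*57 = (11*(-1/34) - 41)*57 = (-11/34 - 41)*57 = -1405/34*57 = -80085/34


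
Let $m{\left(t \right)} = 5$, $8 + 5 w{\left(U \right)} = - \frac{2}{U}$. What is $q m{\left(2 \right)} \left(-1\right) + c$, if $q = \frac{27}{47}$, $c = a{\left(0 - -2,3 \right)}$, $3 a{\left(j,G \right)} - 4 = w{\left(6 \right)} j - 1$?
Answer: $- \frac{1262}{423} \approx -2.9835$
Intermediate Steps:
$w{\left(U \right)} = - \frac{8}{5} - \frac{2}{5 U}$ ($w{\left(U \right)} = - \frac{8}{5} + \frac{\left(-2\right) \frac{1}{U}}{5} = - \frac{8}{5} - \frac{2}{5 U}$)
$a{\left(j,G \right)} = 1 - \frac{5 j}{9}$ ($a{\left(j,G \right)} = \frac{4}{3} + \frac{\frac{2 \left(-1 - 24\right)}{5 \cdot 6} j - 1}{3} = \frac{4}{3} + \frac{\frac{2}{5} \cdot \frac{1}{6} \left(-1 - 24\right) j - 1}{3} = \frac{4}{3} + \frac{\frac{2}{5} \cdot \frac{1}{6} \left(-25\right) j - 1}{3} = \frac{4}{3} + \frac{- \frac{5 j}{3} - 1}{3} = \frac{4}{3} + \frac{-1 - \frac{5 j}{3}}{3} = \frac{4}{3} - \left(\frac{1}{3} + \frac{5 j}{9}\right) = 1 - \frac{5 j}{9}$)
$c = - \frac{1}{9}$ ($c = 1 - \frac{5 \left(0 - -2\right)}{9} = 1 - \frac{5 \left(0 + 2\right)}{9} = 1 - \frac{10}{9} = - \frac{1}{9} \approx -0.11111$)
$q = \frac{27}{47}$ ($q = 27 \cdot \frac{1}{47} = \frac{27}{47} \approx 0.57447$)
$q m{\left(2 \right)} \left(-1\right) + c = \frac{27 \cdot 5 \left(-1\right)}{47} - \frac{1}{9} = \frac{27}{47} \left(-5\right) - \frac{1}{9} = - \frac{135}{47} - \frac{1}{9} = - \frac{1262}{423}$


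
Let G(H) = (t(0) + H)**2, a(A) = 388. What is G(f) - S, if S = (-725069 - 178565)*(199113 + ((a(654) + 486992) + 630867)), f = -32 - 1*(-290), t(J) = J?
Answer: 1190411352804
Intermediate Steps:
f = 258 (f = -32 + 290 = 258)
G(H) = H**2 (G(H) = (0 + H)**2 = H**2)
S = -1190411286240 (S = (-725069 - 178565)*(199113 + ((388 + 486992) + 630867)) = -903634*(199113 + (487380 + 630867)) = -903634*(199113 + 1118247) = -903634*1317360 = -1190411286240)
G(f) - S = 258**2 - 1*(-1190411286240) = 66564 + 1190411286240 = 1190411352804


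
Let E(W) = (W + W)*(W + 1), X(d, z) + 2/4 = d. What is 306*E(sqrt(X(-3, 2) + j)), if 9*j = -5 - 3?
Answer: -2686 + 102*I*sqrt(158) ≈ -2686.0 + 1282.1*I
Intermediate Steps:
X(d, z) = -1/2 + d
j = -8/9 (j = (-5 - 3)/9 = (1/9)*(-8) = -8/9 ≈ -0.88889)
E(W) = 2*W*(1 + W) (E(W) = (2*W)*(1 + W) = 2*W*(1 + W))
306*E(sqrt(X(-3, 2) + j)) = 306*(2*sqrt((-1/2 - 3) - 8/9)*(1 + sqrt((-1/2 - 3) - 8/9))) = 306*(2*sqrt(-7/2 - 8/9)*(1 + sqrt(-7/2 - 8/9))) = 306*(2*sqrt(-79/18)*(1 + sqrt(-79/18))) = 306*(2*(I*sqrt(158)/6)*(1 + I*sqrt(158)/6)) = 306*(I*sqrt(158)*(1 + I*sqrt(158)/6)/3) = 102*I*sqrt(158)*(1 + I*sqrt(158)/6)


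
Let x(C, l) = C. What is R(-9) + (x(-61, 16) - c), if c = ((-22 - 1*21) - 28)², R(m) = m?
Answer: -5111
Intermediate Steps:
c = 5041 (c = ((-22 - 21) - 28)² = (-43 - 28)² = (-71)² = 5041)
R(-9) + (x(-61, 16) - c) = -9 + (-61 - 1*5041) = -9 + (-61 - 5041) = -9 - 5102 = -5111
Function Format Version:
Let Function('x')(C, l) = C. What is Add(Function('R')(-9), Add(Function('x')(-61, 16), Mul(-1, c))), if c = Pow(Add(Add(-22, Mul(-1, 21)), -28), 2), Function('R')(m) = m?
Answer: -5111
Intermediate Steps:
c = 5041 (c = Pow(Add(Add(-22, -21), -28), 2) = Pow(Add(-43, -28), 2) = Pow(-71, 2) = 5041)
Add(Function('R')(-9), Add(Function('x')(-61, 16), Mul(-1, c))) = Add(-9, Add(-61, Mul(-1, 5041))) = Add(-9, Add(-61, -5041)) = Add(-9, -5102) = -5111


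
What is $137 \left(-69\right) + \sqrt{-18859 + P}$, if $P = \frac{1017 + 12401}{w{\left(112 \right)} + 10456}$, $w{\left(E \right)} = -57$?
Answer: $-9453 + \frac{i \sqrt{2039257657877}}{10399} \approx -9453.0 + 137.32 i$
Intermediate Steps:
$P = \frac{13418}{10399}$ ($P = \frac{1017 + 12401}{-57 + 10456} = \frac{13418}{10399} \approx 1.2903$)
$137 \left(-69\right) + \sqrt{-18859 + P} = 137 \left(-69\right) + \sqrt{-18859 + \frac{13418}{10399}} = -9453 + \sqrt{- \frac{196101323}{10399}} = -9453 + \frac{i \sqrt{2039257657877}}{10399}$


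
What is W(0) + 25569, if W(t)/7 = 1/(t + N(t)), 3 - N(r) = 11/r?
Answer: 25569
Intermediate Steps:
N(r) = 3 - 11/r
W(t) = 7/(3 + t - 11/t) (W(t) = 7/(t + (3 - 11/t)) = 7/(3 + t - 11/t))
W(0) + 25569 = 7*0/(-11 + 0**2 + 3*0) + 25569 = 7*0/(-11 + 0 + 0) + 25569 = 7*0/(-11) + 25569 = 7*0*(-1/11) + 25569 = 0 + 25569 = 25569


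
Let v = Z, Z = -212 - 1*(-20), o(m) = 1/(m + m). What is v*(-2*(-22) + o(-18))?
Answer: -25328/3 ≈ -8442.7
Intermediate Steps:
o(m) = 1/(2*m)
Z = -192 (Z = -212 + 20 = -192)
v = -192
v*(-2*(-22) + o(-18)) = -192*(-2*(-22) + (½)/(-18)) = -192*(44 + (½)*(-1/18)) = -192*(44 - 1/36) = -192*1583/36 = -25328/3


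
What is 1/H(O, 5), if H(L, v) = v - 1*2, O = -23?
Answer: 1/3 ≈ 0.33333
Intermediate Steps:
H(L, v) = -2 + v (H(L, v) = v - 2 = -2 + v)
1/H(O, 5) = 1/(-2 + 5) = 1/3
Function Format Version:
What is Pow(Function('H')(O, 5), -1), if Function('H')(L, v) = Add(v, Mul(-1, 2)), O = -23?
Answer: Rational(1, 3) ≈ 0.33333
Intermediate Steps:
Function('H')(L, v) = Add(-2, v) (Function('H')(L, v) = Add(v, -2) = Add(-2, v))
Pow(Function('H')(O, 5), -1) = Pow(Add(-2, 5), -1) = Pow(3, -1) = Rational(1, 3)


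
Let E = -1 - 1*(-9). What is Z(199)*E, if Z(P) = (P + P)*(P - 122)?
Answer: 245168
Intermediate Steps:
Z(P) = 2*P*(-122 + P) (Z(P) = (2*P)*(-122 + P) = 2*P*(-122 + P))
E = 8 (E = -1 + 9 = 8)
Z(199)*E = (2*199*(-122 + 199))*8 = (2*199*77)*8 = 30646*8 = 245168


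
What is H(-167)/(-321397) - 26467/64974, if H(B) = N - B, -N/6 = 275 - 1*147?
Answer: -1209623575/2983206954 ≈ -0.40548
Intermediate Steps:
N = -768 (N = -6*(275 - 1*147) = -6*(275 - 147) = -6*128 = -768)
H(B) = -768 - B
H(-167)/(-321397) - 26467/64974 = (-768 - 1*(-167))/(-321397) - 26467/64974 = (-768 + 167)*(-1/321397) - 26467*1/64974 = -601*(-1/321397) - 3781/9282 = 601/321397 - 3781/9282 = -1209623575/2983206954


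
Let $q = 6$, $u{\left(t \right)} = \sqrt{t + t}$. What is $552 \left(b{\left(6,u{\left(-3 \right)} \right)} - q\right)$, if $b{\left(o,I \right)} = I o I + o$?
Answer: $-19872$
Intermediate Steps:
$u{\left(t \right)} = \sqrt{2} \sqrt{t}$ ($u{\left(t \right)} = \sqrt{2 t} = \sqrt{2} \sqrt{t}$)
$b{\left(o,I \right)} = o + o I^{2}$ ($b{\left(o,I \right)} = o I^{2} + o = o + o I^{2}$)
$552 \left(b{\left(6,u{\left(-3 \right)} \right)} - q\right) = 552 \left(6 \left(1 + \left(\sqrt{2} \sqrt{-3}\right)^{2}\right) - 6\right) = 552 \left(6 \left(1 + \left(\sqrt{2} i \sqrt{3}\right)^{2}\right) - 6\right) = 552 \left(6 \left(1 + \left(i \sqrt{6}\right)^{2}\right) - 6\right) = 552 \left(6 \left(1 - 6\right) - 6\right) = 552 \left(6 \left(-5\right) - 6\right) = 552 \left(-30 - 6\right) = 552 \left(-36\right) = -19872$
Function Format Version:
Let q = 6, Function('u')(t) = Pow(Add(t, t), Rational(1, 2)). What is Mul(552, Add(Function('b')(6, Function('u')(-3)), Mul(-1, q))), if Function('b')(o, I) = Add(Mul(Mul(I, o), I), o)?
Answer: -19872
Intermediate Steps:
Function('u')(t) = Mul(Pow(2, Rational(1, 2)), Pow(t, Rational(1, 2))) (Function('u')(t) = Pow(Mul(2, t), Rational(1, 2)) = Mul(Pow(2, Rational(1, 2)), Pow(t, Rational(1, 2))))
Function('b')(o, I) = Add(o, Mul(o, Pow(I, 2))) (Function('b')(o, I) = Add(Mul(o, Pow(I, 2)), o) = Add(o, Mul(o, Pow(I, 2))))
Mul(552, Add(Function('b')(6, Function('u')(-3)), Mul(-1, q))) = Mul(552, Add(Mul(6, Add(1, Pow(Mul(Pow(2, Rational(1, 2)), Pow(-3, Rational(1, 2))), 2))), Mul(-1, 6))) = Mul(552, Add(Mul(6, Add(1, Pow(Mul(Pow(2, Rational(1, 2)), Mul(I, Pow(3, Rational(1, 2)))), 2))), -6)) = Mul(552, Add(Mul(6, Add(1, Pow(Mul(I, Pow(6, Rational(1, 2))), 2))), -6)) = Mul(552, Add(Mul(6, Add(1, -6)), -6)) = Mul(552, Add(Mul(6, -5), -6)) = Mul(552, Add(-30, -6)) = Mul(552, -36) = -19872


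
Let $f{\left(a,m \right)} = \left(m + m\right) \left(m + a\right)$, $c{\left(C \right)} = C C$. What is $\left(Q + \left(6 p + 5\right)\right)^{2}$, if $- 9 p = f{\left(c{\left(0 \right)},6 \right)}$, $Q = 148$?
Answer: $11025$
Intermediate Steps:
$c{\left(C \right)} = C^{2}$
$f{\left(a,m \right)} = 2 m \left(a + m\right)$
$p = -8$ ($p = - \frac{2 \cdot 6 \left(0^{2} + 6\right)}{9} = - \frac{2 \cdot 6 \left(0 + 6\right)}{9} = - \frac{2 \cdot 6 \cdot 6}{9} = \left(- \frac{1}{9}\right) 72 = -8$)
$\left(Q + \left(6 p + 5\right)\right)^{2} = \left(148 + \left(6 \left(-8\right) + 5\right)\right)^{2} = \left(148 + \left(-48 + 5\right)\right)^{2} = \left(148 - 43\right)^{2} = 105^{2} = 11025$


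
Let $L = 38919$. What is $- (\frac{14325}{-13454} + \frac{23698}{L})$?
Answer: $\frac{238681783}{523616226} \approx 0.45583$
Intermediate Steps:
$- (\frac{14325}{-13454} + \frac{23698}{L}) = - (\frac{14325}{-13454} + \frac{23698}{38919}) = - (14325 \left(- \frac{1}{13454}\right) + 23698 \cdot \frac{1}{38919}) = - (- \frac{14325}{13454} + \frac{23698}{38919}) = \left(-1\right) \left(- \frac{238681783}{523616226}\right) = \frac{238681783}{523616226}$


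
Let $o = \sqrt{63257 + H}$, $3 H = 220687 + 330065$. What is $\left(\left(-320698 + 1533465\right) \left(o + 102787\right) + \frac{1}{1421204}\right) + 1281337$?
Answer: $\frac{177164395599131065}{1421204} + 1212767 \sqrt{246841} \approx 1.2526 \cdot 10^{11}$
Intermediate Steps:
$H = 183584$ ($H = \frac{220687 + 330065}{3} = \frac{1}{3} \cdot 550752 = 183584$)
$o = \sqrt{246841}$ ($o = \sqrt{63257 + 183584} = \sqrt{246841} \approx 496.83$)
$\left(\left(-320698 + 1533465\right) \left(o + 102787\right) + \frac{1}{1421204}\right) + 1281337 = \left(\left(-320698 + 1533465\right) \left(\sqrt{246841} + 102787\right) + \frac{1}{1421204}\right) + 1281337 = \left(1212767 \left(102787 + \sqrt{246841}\right) + \frac{1}{1421204}\right) + 1281337 = \left(\left(124656681629 + 1212767 \sqrt{246841}\right) + \frac{1}{1421204}\right) + 1281337 = \left(\frac{177162574557861317}{1421204} + 1212767 \sqrt{246841}\right) + 1281337 = \frac{177164395599131065}{1421204} + 1212767 \sqrt{246841}$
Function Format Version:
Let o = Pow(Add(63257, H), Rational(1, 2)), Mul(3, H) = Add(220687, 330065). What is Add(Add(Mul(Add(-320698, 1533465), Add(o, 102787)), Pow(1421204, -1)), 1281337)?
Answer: Add(Rational(177164395599131065, 1421204), Mul(1212767, Pow(246841, Rational(1, 2)))) ≈ 1.2526e+11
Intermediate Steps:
H = 183584 (H = Mul(Rational(1, 3), Add(220687, 330065)) = Mul(Rational(1, 3), 550752) = 183584)
o = Pow(246841, Rational(1, 2)) (o = Pow(Add(63257, 183584), Rational(1, 2)) = Pow(246841, Rational(1, 2)) ≈ 496.83)
Add(Add(Mul(Add(-320698, 1533465), Add(o, 102787)), Pow(1421204, -1)), 1281337) = Add(Add(Mul(Add(-320698, 1533465), Add(Pow(246841, Rational(1, 2)), 102787)), Pow(1421204, -1)), 1281337) = Add(Add(Mul(1212767, Add(102787, Pow(246841, Rational(1, 2)))), Rational(1, 1421204)), 1281337) = Add(Add(Add(124656681629, Mul(1212767, Pow(246841, Rational(1, 2)))), Rational(1, 1421204)), 1281337) = Add(Add(Rational(177162574557861317, 1421204), Mul(1212767, Pow(246841, Rational(1, 2)))), 1281337) = Add(Rational(177164395599131065, 1421204), Mul(1212767, Pow(246841, Rational(1, 2))))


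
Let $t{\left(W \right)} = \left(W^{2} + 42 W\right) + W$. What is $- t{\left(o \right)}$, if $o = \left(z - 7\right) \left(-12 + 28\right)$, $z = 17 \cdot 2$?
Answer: $-205200$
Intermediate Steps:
$z = 34$
$o = 432$ ($o = \left(34 - 7\right) \left(-12 + 28\right) = 27 \cdot 16 = 432$)
$t{\left(W \right)} = W^{2} + 43 W$
$- t{\left(o \right)} = - 432 \left(43 + 432\right) = - 432 \cdot 475 = \left(-1\right) 205200 = -205200$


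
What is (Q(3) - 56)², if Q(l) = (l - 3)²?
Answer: 3136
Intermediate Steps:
Q(l) = (-3 + l)²
(Q(3) - 56)² = ((-3 + 3)² - 56)² = (0² - 56)² = (0 - 56)² = (-56)² = 3136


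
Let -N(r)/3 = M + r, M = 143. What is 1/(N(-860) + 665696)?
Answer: 1/667847 ≈ 1.4973e-6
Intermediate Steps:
N(r) = -429 - 3*r (N(r) = -3*(143 + r) = -429 - 3*r)
1/(N(-860) + 665696) = 1/((-429 - 3*(-860)) + 665696) = 1/((-429 + 2580) + 665696) = 1/(2151 + 665696) = 1/667847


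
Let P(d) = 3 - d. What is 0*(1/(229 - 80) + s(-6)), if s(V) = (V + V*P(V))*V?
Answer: 0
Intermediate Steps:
s(V) = V*(V + V*(3 - V)) (s(V) = (V + V*(3 - V))*V = V*(V + V*(3 - V)))
0*(1/(229 - 80) + s(-6)) = 0*(1/(229 - 80) + (-6)²*(4 - 1*(-6))) = 0*(1/149 + 36*(4 + 6)) = 0*(1/149 + 36*10) = 0*(1/149 + 360) = 0*(53641/149) = 0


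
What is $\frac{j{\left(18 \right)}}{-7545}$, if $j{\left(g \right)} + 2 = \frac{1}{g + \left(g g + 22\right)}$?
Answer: $\frac{727}{2746380} \approx 0.00026471$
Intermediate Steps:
$j{\left(g \right)} = -2 + \frac{1}{22 + g + g^{2}}$ ($j{\left(g \right)} = -2 + \frac{1}{g + \left(g g + 22\right)} = -2 + \frac{1}{g + \left(g^{2} + 22\right)} = -2 + \frac{1}{g + \left(22 + g^{2}\right)} = -2 + \frac{1}{22 + g + g^{2}}$)
$\frac{j{\left(18 \right)}}{-7545} = \frac{\frac{1}{22 + 18 + 18^{2}} \left(-43 - 36 - 2 \cdot 18^{2}\right)}{-7545} = \frac{-43 - 36 - 648}{22 + 18 + 324} \left(- \frac{1}{7545}\right) = \frac{-43 - 36 - 648}{364} \left(- \frac{1}{7545}\right) = \frac{1}{364} \left(-727\right) \left(- \frac{1}{7545}\right) = \left(- \frac{727}{364}\right) \left(- \frac{1}{7545}\right) = \frac{727}{2746380}$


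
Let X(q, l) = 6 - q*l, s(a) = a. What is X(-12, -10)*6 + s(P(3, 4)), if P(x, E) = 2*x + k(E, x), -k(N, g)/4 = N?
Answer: -694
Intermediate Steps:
k(N, g) = -4*N
P(x, E) = -4*E + 2*x (P(x, E) = 2*x - 4*E = -4*E + 2*x)
X(q, l) = 6 - l*q
X(-12, -10)*6 + s(P(3, 4)) = (6 - 1*(-10)*(-12))*6 + (-4*4 + 2*3) = (6 - 120)*6 + (-16 + 6) = -114*6 - 10 = -684 - 10 = -694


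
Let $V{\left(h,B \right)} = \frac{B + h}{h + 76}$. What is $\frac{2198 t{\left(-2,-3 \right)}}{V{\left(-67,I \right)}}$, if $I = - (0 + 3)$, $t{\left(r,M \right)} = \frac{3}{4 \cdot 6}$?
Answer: $- \frac{1413}{40} \approx -35.325$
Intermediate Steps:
$t{\left(r,M \right)} = \frac{1}{8}$ ($t{\left(r,M \right)} = \frac{3}{24} = 3 \cdot \frac{1}{24} = \frac{1}{8}$)
$I = -3$ ($I = \left(-1\right) 3 = -3$)
$V{\left(h,B \right)} = \frac{B + h}{76 + h}$
$\frac{2198 t{\left(-2,-3 \right)}}{V{\left(-67,I \right)}} = \frac{2198 \cdot \frac{1}{8}}{\frac{1}{76 - 67} \left(-3 - 67\right)} = \frac{1099}{4 \cdot \frac{1}{9} \left(-70\right)} = \frac{1099}{4 \left(- \frac{70}{9}\right)} = \frac{1099}{4} \left(- \frac{9}{70}\right) = - \frac{1413}{40}$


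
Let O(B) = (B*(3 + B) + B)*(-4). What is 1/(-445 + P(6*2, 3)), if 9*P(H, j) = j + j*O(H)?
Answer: -3/2102 ≈ -0.0014272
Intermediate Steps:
O(B) = -4*B - 4*B*(3 + B) (O(B) = (B + B*(3 + B))*(-4) = -4*B - 4*B*(3 + B))
P(H, j) = j/9 - 4*H*j*(4 + H)/9 (P(H, j) = (j + j*(-4*H*(4 + H)))/9 = (j - 4*H*j*(4 + H))/9 = j/9 - 4*H*j*(4 + H)/9)
1/(-445 + P(6*2, 3)) = 1/(-445 - 1/9*3*(-1 + 4*(6*2)*(4 + 6*2))) = 1/(-445 - 1/9*3*(-1 + 4*12*(4 + 12))) = 1/(-445 - 1/9*3*(-1 + 4*12*16)) = 1/(-445 - 1/9*3*(-1 + 768)) = 1/(-445 - 1/9*3*767) = 1/(-445 - 767/3) = 1/(-2102/3) = -3/2102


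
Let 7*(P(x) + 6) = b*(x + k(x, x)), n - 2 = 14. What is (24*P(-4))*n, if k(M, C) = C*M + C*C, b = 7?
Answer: 8448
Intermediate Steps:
k(M, C) = C**2 + C*M (k(M, C) = C*M + C**2 = C**2 + C*M)
n = 16 (n = 2 + 14 = 16)
P(x) = -6 + x + 2*x**2 (P(x) = -6 + (7*(x + x*(x + x)))/7 = -6 + (7*(x + x*(2*x)))/7 = -6 + (7*(x + 2*x**2))/7 = -6 + (7*x + 14*x**2)/7 = -6 + (x + 2*x**2) = -6 + x + 2*x**2)
(24*P(-4))*n = (24*(-6 - 4 + 2*(-4)**2))*16 = (24*(-6 - 4 + 2*16))*16 = (24*(-6 - 4 + 32))*16 = (24*22)*16 = 528*16 = 8448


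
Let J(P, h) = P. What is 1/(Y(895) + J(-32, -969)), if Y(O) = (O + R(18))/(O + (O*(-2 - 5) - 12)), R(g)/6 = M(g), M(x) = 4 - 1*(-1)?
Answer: -5382/173149 ≈ -0.031083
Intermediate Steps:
M(x) = 5 (M(x) = 4 + 1 = 5)
R(g) = 30 (R(g) = 6*5 = 30)
Y(O) = (30 + O)/(-12 - 6*O) (Y(O) = (O + 30)/(O + (O*(-2 - 5) - 12)) = (30 + O)/(O + (O*(-7) - 12)) = (30 + O)/(O + (-7*O - 12)) = (30 + O)/(O + (-12 - 7*O)) = (30 + O)/(-12 - 6*O))
1/(Y(895) + J(-32, -969)) = 1/((-30 - 1*895)/(6*(2 + 895)) - 32) = 1/((⅙)*(-30 - 895)/897 - 32) = 1/((⅙)*(1/897)*(-925) - 32) = 1/(-925/5382 - 32) = 1/(-173149/5382) = -5382/173149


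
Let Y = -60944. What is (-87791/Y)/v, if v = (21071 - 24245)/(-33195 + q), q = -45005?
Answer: 1622225/45708 ≈ 35.491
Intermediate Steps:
v = 69/1700 (v = (21071 - 24245)/(-33195 - 45005) = -3174/(-78200) = -3174*(-1/78200) = 69/1700 ≈ 0.040588)
(-87791/Y)/v = (-87791/(-60944))/(69/1700) = -87791*(-1/60944)*(1700/69) = (87791/60944)*(1700/69) = 1622225/45708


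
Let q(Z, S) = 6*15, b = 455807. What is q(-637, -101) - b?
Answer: -455717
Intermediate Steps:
q(Z, S) = 90
q(-637, -101) - b = 90 - 1*455807 = 90 - 455807 = -455717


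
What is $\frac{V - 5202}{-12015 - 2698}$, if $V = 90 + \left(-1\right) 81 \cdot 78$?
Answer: $\frac{11430}{14713} \approx 0.77686$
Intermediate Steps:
$V = -6228$ ($V = 90 - 6318 = -6228$)
$\frac{V - 5202}{-12015 - 2698} = \frac{-6228 - 5202}{-12015 - 2698} = - \frac{11430}{-12015 - 2698} = - \frac{11430}{-14713} = \left(-11430\right) \left(- \frac{1}{14713}\right) = \frac{11430}{14713}$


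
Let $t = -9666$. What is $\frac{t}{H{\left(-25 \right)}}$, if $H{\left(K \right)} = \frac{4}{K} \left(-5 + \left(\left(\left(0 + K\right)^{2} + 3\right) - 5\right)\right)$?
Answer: $\frac{40275}{412} \approx 97.755$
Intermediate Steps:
$H{\left(K \right)} = \frac{4 \left(-7 + K^{2}\right)}{K}$ ($H{\left(K \right)} = \frac{4}{K} \left(-5 + \left(\left(K^{2} + 3\right) - 5\right)\right) = \frac{4}{K} \left(-5 + \left(\left(3 + K^{2}\right) - 5\right)\right) = \frac{4}{K} \left(-5 + \left(-2 + K^{2}\right)\right) = \frac{4}{K} \left(-7 + K^{2}\right) = \frac{4 \left(-7 + K^{2}\right)}{K}$)
$\frac{t}{H{\left(-25 \right)}} = - \frac{9666}{- \frac{28}{-25} + 4 \left(-25\right)} = - \frac{9666}{\left(-28\right) \left(- \frac{1}{25}\right) - 100} = - \frac{9666}{\frac{28}{25} - 100} = - \frac{9666}{- \frac{2472}{25}} = \left(-9666\right) \left(- \frac{25}{2472}\right) = \frac{40275}{412}$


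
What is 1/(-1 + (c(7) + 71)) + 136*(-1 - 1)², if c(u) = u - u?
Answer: 38081/70 ≈ 544.01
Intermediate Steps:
c(u) = 0
1/(-1 + (c(7) + 71)) + 136*(-1 - 1)² = 1/(-1 + (0 + 71)) + 136*(-1 - 1)² = 1/(-1 + 71) + 136*(-2)² = 1/70 + 136*4 = 1/70 + 544 = 38081/70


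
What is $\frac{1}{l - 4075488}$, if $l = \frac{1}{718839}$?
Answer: $- \frac{718839}{2929619718431} \approx -2.4537 \cdot 10^{-7}$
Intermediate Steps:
$l = \frac{1}{718839} \approx 1.3911 \cdot 10^{-6}$
$\frac{1}{l - 4075488} = \frac{1}{\frac{1}{718839} - 4075488} = \frac{1}{- \frac{2929619718431}{718839}} = - \frac{718839}{2929619718431}$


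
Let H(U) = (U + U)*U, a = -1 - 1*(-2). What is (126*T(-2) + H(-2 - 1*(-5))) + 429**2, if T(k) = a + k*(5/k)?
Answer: 184815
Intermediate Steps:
a = 1 (a = -1 + 2 = 1)
T(k) = 6 (T(k) = 1 + k*(5/k) = 1 + 5 = 6)
H(U) = 2*U**2 (H(U) = (2*U)*U = 2*U**2)
(126*T(-2) + H(-2 - 1*(-5))) + 429**2 = (126*6 + 2*(-2 - 1*(-5))**2) + 429**2 = (756 + 2*(-2 + 5)**2) + 184041 = (756 + 2*3**2) + 184041 = (756 + 2*9) + 184041 = (756 + 18) + 184041 = 774 + 184041 = 184815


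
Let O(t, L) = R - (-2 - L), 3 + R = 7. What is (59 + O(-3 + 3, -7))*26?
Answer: 1508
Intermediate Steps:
R = 4 (R = -3 + 7 = 4)
O(t, L) = 6 + L (O(t, L) = 4 - (-2 - L) = 4 + (2 + L) = 6 + L)
(59 + O(-3 + 3, -7))*26 = (59 + (6 - 7))*26 = (59 - 1)*26 = 58*26 = 1508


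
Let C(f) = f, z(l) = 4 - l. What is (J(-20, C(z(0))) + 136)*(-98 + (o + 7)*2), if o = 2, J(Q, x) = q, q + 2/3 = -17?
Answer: -28400/3 ≈ -9466.7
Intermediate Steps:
q = -53/3 (q = -⅔ - 17 = -53/3 ≈ -17.667)
J(Q, x) = -53/3
(J(-20, C(z(0))) + 136)*(-98 + (o + 7)*2) = (-53/3 + 136)*(-98 + (2 + 7)*2) = 355*(-98 + 9*2)/3 = 355*(-98 + 18)/3 = (355/3)*(-80) = -28400/3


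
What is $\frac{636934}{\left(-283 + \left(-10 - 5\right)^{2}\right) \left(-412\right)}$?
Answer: $\frac{318467}{11948} \approx 26.654$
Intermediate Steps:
$\frac{636934}{\left(-283 + \left(-10 - 5\right)^{2}\right) \left(-412\right)} = \frac{636934}{\left(-283 + \left(-15\right)^{2}\right) \left(-412\right)} = \frac{636934}{\left(-283 + 225\right) \left(-412\right)} = \frac{636934}{\left(-58\right) \left(-412\right)} = \frac{636934}{23896} = 636934 \cdot \frac{1}{23896} = \frac{318467}{11948}$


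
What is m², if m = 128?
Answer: 16384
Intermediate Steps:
m² = 128² = 16384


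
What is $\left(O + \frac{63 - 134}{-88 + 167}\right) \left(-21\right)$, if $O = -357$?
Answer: $\frac{593754}{79} \approx 7515.9$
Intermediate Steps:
$\left(O + \frac{63 - 134}{-88 + 167}\right) \left(-21\right) = \left(-357 + \frac{63 - 134}{-88 + 167}\right) \left(-21\right) = \left(-357 - \frac{71}{79}\right) \left(-21\right) = \left(- \frac{28274}{79}\right) \left(-21\right) = \frac{593754}{79}$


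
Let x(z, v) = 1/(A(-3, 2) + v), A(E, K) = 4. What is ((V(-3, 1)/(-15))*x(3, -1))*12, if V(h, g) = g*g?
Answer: -4/15 ≈ -0.26667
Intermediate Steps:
V(h, g) = g²
x(z, v) = 1/(4 + v)
((V(-3, 1)/(-15))*x(3, -1))*12 = ((1²/(-15))/(4 - 1))*12 = ((1*(-1/15))/3)*12 = -1/15*⅓*12 = -1/45*12 = -4/15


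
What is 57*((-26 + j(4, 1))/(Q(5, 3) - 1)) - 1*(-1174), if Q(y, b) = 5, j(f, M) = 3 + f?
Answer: 3613/4 ≈ 903.25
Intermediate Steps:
57*((-26 + j(4, 1))/(Q(5, 3) - 1)) - 1*(-1174) = 57*((-26 + (3 + 4))/(5 - 1)) - 1*(-1174) = 57*((-26 + 7)/4) + 1174 = 57*(-19*¼) + 1174 = 57*(-19/4) + 1174 = -1083/4 + 1174 = 3613/4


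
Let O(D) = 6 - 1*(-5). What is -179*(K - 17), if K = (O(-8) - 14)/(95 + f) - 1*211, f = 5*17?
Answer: 2448899/60 ≈ 40815.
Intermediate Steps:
f = 85
O(D) = 11 (O(D) = 6 + 5 = 11)
K = -12661/60 (K = (11 - 14)/(95 + 85) - 1*211 = -3/180 - 211 = -3*1/180 - 211 = -1/60 - 211 = -12661/60 ≈ -211.02)
-179*(K - 17) = -179*(-12661/60 - 17) = -179*(-13681/60) = 2448899/60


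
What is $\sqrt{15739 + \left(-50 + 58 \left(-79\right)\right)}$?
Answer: $\sqrt{11107} \approx 105.39$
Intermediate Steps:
$\sqrt{15739 + \left(-50 + 58 \left(-79\right)\right)} = \sqrt{15739 - 4632} = \sqrt{11107}$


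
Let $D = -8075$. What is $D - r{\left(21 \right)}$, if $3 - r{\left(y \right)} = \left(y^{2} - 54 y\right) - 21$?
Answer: $-8792$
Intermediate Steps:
$r{\left(y \right)} = 24 - y^{2} + 54 y$ ($r{\left(y \right)} = 3 - \left(\left(y^{2} - 54 y\right) - 21\right) = 3 - \left(-21 + y^{2} - 54 y\right) = 3 + \left(21 - y^{2} + 54 y\right) = 24 - y^{2} + 54 y$)
$D - r{\left(21 \right)} = -8075 - \left(24 - 21^{2} + 54 \cdot 21\right) = -8075 - \left(24 - 441 + 1134\right) = -8075 - 717 = -8792$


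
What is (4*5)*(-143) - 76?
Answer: -2936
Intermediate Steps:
(4*5)*(-143) - 76 = 20*(-143) - 76 = -2860 - 76 = -2936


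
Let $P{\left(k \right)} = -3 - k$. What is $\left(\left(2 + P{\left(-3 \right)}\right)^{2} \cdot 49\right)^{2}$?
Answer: $38416$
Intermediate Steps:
$\left(\left(2 + P{\left(-3 \right)}\right)^{2} \cdot 49\right)^{2} = \left(\left(2 - 0\right)^{2} \cdot 49\right)^{2} = \left(\left(2 + \left(-3 + 3\right)\right)^{2} \cdot 49\right)^{2} = \left(\left(2 + 0\right)^{2} \cdot 49\right)^{2} = \left(2^{2} \cdot 49\right)^{2} = \left(4 \cdot 49\right)^{2} = 196^{2} = 38416$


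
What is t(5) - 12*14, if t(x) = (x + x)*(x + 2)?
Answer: -98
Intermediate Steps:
t(x) = 2*x*(2 + x) (t(x) = (2*x)*(2 + x) = 2*x*(2 + x))
t(5) - 12*14 = 2*5*(2 + 5) - 12*14 = 2*5*7 - 168 = 70 - 168 = -98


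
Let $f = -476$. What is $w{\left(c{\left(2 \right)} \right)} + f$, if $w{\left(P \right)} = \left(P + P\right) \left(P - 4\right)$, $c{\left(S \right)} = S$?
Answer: $-484$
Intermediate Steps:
$w{\left(P \right)} = 2 P \left(-4 + P\right)$
$w{\left(c{\left(2 \right)} \right)} + f = 2 \cdot 2 \left(-4 + 2\right) - 476 = 2 \cdot 2 \left(-2\right) - 476 = -8 - 476 = -484$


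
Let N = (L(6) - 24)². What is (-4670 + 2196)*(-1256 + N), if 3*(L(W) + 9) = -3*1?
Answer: 247400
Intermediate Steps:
L(W) = -10 (L(W) = -9 + (-3*1)/3 = -9 + (⅓)*(-3) = -9 - 1 = -10)
N = 1156 (N = (-10 - 24)² = (-34)² = 1156)
(-4670 + 2196)*(-1256 + N) = (-4670 + 2196)*(-1256 + 1156) = -2474*(-100) = 247400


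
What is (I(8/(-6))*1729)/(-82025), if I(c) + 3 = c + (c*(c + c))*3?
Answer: -32851/246075 ≈ -0.13350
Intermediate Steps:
I(c) = -3 + c + 6*c² (I(c) = -3 + (c + (c*(c + c))*3) = -3 + (c + (c*(2*c))*3) = -3 + (c + (2*c²)*3) = -3 + (c + 6*c²) = -3 + c + 6*c²)
(I(8/(-6))*1729)/(-82025) = ((-3 + 8/(-6) + 6*(8/(-6))²)*1729)/(-82025) = ((-3 + 8*(-⅙) + 6*(8*(-⅙))²)*1729)*(-1/82025) = ((-3 - 4/3 + 6*(-4/3)²)*1729)*(-1/82025) = ((-3 - 4/3 + 6*(16/9))*1729)*(-1/82025) = ((-3 - 4/3 + 32/3)*1729)*(-1/82025) = ((19/3)*1729)*(-1/82025) = (32851/3)*(-1/82025) = -32851/246075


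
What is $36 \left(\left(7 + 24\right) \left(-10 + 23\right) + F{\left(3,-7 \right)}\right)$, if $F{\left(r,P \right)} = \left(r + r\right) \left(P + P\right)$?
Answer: $11484$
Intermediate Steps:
$F{\left(r,P \right)} = 4 P r$ ($F{\left(r,P \right)} = 2 r 2 P = 4 P r$)
$36 \left(\left(7 + 24\right) \left(-10 + 23\right) + F{\left(3,-7 \right)}\right) = 36 \left(\left(7 + 24\right) \left(-10 + 23\right) + 4 \left(-7\right) 3\right) = 36 \left(31 \cdot 13 - 84\right) = 36 \left(403 - 84\right) = 36 \cdot 319 = 11484$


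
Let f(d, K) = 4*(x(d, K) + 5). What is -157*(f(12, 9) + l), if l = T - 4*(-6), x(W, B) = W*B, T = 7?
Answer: -75831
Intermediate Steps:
x(W, B) = B*W
l = 31 (l = 7 - 4*(-6) = 7 + 24 = 31)
f(d, K) = 20 + 4*K*d (f(d, K) = 4*(K*d + 5) = 4*(5 + K*d) = 20 + 4*K*d)
-157*(f(12, 9) + l) = -157*((20 + 4*9*12) + 31) = -157*((20 + 432) + 31) = -157*(452 + 31) = -157*483 = -75831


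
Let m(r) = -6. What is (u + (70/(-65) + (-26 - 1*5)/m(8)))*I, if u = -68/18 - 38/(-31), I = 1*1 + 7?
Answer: 44620/3627 ≈ 12.302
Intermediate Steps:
I = 8 (I = 1 + 7 = 8)
u = -712/279 (u = -68*1/18 - 38*(-1/31) = -34/9 + 38/31 = -712/279 ≈ -2.5520)
(u + (70/(-65) + (-26 - 1*5)/m(8)))*I = (-712/279 + (70/(-65) + (-26 - 1*5)/(-6)))*8 = (-712/279 + (70*(-1/65) + (-26 - 5)*(-⅙)))*8 = (-712/279 + (-14/13 - 31*(-⅙)))*8 = (-712/279 + (-14/13 + 31/6))*8 = (-712/279 + 319/78)*8 = (11155/7254)*8 = 44620/3627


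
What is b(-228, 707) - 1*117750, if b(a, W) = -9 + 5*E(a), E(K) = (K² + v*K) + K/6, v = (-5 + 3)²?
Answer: 137411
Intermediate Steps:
v = 4 (v = (-2)² = 4)
E(K) = K² + 25*K/6 (E(K) = (K² + 4*K) + K/6 = K² + 25*K/6)
b(a, W) = -9 + 5*a*(25 + 6*a)/6 (b(a, W) = -9 + 5*(a*(25 + 6*a)/6) = -9 + 5*a*(25 + 6*a)/6)
b(-228, 707) - 1*117750 = (-9 + (⅚)*(-228)*(25 + 6*(-228))) - 1*117750 = (-9 + (⅚)*(-228)*(25 - 1368)) - 117750 = (-9 + (⅚)*(-228)*(-1343)) - 117750 = (-9 + 255170) - 117750 = 255161 - 117750 = 137411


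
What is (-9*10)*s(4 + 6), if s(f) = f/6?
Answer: -150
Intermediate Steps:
s(f) = f/6 (s(f) = f*(⅙) = f/6)
(-9*10)*s(4 + 6) = (-9*10)*((4 + 6)/6) = -15*10 = -90*5/3 = -150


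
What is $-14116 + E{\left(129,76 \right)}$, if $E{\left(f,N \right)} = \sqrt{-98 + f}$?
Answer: $-14116 + \sqrt{31} \approx -14110.0$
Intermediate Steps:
$-14116 + E{\left(129,76 \right)} = -14116 + \sqrt{-98 + 129} = -14116 + \sqrt{31}$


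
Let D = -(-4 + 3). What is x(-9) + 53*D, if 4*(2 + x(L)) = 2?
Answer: 103/2 ≈ 51.500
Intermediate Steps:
x(L) = -3/2 (x(L) = -2 + (¼)*2 = -2 + ½ = -3/2)
D = 1 (D = -1*(-1) = 1)
x(-9) + 53*D = -3/2 + 53*1 = -3/2 + 53 = 103/2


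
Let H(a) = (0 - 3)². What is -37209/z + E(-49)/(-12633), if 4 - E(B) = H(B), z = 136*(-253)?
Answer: 470233337/434676264 ≈ 1.0818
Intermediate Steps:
z = -34408
H(a) = 9 (H(a) = (-3)² = 9)
E(B) = -5 (E(B) = 4 - 1*9 = 4 - 9 = -5)
-37209/z + E(-49)/(-12633) = -37209/(-34408) - 5/(-12633) = -37209*(-1/34408) - 5*(-1/12633) = 37209/34408 + 5/12633 = 470233337/434676264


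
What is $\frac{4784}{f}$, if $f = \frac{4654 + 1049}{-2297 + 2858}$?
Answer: $\frac{894608}{1901} \approx 470.6$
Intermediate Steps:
$f = \frac{1901}{187}$ ($f = \frac{5703}{561} = 5703 \cdot \frac{1}{561} = \frac{1901}{187} \approx 10.166$)
$\frac{4784}{f} = \frac{4784}{\frac{1901}{187}} = 4784 \cdot \frac{187}{1901} = \frac{894608}{1901}$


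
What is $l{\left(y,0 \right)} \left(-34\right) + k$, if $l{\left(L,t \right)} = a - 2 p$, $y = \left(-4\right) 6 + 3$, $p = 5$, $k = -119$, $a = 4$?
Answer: $85$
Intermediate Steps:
$y = -21$ ($y = -24 + 3 = -21$)
$l{\left(L,t \right)} = -6$ ($l{\left(L,t \right)} = 4 - 10 = -6$)
$l{\left(y,0 \right)} \left(-34\right) + k = \left(-6\right) \left(-34\right) - 119 = 204 - 119 = 85$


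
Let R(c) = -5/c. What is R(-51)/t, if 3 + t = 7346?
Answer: 5/374493 ≈ 1.3351e-5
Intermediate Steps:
t = 7343 (t = -3 + 7346 = 7343)
R(-51)/t = -5/(-51)/7343 = -5*(-1/51)*(1/7343) = (5/51)*(1/7343) = 5/374493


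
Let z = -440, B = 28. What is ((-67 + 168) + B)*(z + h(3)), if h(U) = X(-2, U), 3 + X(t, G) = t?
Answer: -57405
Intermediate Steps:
X(t, G) = -3 + t
h(U) = -5 (h(U) = -3 - 2 = -5)
((-67 + 168) + B)*(z + h(3)) = ((-67 + 168) + 28)*(-440 - 5) = (101 + 28)*(-445) = 129*(-445) = -57405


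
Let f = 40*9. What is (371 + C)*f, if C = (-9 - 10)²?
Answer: 263520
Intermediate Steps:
C = 361 (C = (-19)² = 361)
f = 360
(371 + C)*f = (371 + 361)*360 = 732*360 = 263520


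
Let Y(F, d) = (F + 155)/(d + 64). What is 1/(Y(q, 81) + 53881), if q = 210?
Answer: 29/1562622 ≈ 1.8559e-5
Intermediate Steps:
Y(F, d) = (155 + F)/(64 + d)
1/(Y(q, 81) + 53881) = 1/((155 + 210)/(64 + 81) + 53881) = 1/(365/145 + 53881) = 1/((1/145)*365 + 53881) = 1/(73/29 + 53881) = 1/(1562622/29) = 29/1562622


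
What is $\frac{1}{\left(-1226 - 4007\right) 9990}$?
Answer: $- \frac{1}{52277670} \approx -1.9129 \cdot 10^{-8}$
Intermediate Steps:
$\frac{1}{\left(-1226 - 4007\right) 9990} = \frac{1}{-1226 - 4007} \cdot \frac{1}{9990} = \frac{1}{-5233} \cdot \frac{1}{9990} = \left(- \frac{1}{5233}\right) \frac{1}{9990} = - \frac{1}{52277670}$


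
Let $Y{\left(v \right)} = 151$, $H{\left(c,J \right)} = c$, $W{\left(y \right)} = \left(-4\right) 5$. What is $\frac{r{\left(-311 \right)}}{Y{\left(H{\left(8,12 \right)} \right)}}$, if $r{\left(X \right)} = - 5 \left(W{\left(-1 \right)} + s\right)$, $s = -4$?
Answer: $\frac{120}{151} \approx 0.7947$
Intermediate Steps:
$W{\left(y \right)} = -20$
$r{\left(X \right)} = 120$ ($r{\left(X \right)} = - 5 \left(-20 - 4\right) = \left(-5\right) \left(-24\right) = 120$)
$\frac{r{\left(-311 \right)}}{Y{\left(H{\left(8,12 \right)} \right)}} = \frac{120}{151}$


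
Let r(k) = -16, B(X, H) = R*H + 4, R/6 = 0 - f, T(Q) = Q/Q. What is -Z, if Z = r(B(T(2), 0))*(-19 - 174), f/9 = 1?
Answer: -3088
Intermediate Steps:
f = 9 (f = 9*1 = 9)
T(Q) = 1
R = -54 (R = 6*(0 - 1*9) = 6*(0 - 9) = 6*(-9) = -54)
B(X, H) = 4 - 54*H (B(X, H) = -54*H + 4 = 4 - 54*H)
Z = 3088 (Z = -16*(-19 - 174) = -16*(-193) = 3088)
-Z = -1*3088 = -3088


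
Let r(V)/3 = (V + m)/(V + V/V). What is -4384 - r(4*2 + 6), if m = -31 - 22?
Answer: -21881/5 ≈ -4376.2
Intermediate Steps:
m = -53
r(V) = 3*(-53 + V)/(1 + V) (r(V) = 3*((V - 53)/(V + V/V)) = 3*((-53 + V)/(V + 1)) = 3*((-53 + V)/(1 + V)) = 3*(-53 + V)/(1 + V))
-4384 - r(4*2 + 6) = -4384 - 3*(-53 + (4*2 + 6))/(1 + (4*2 + 6)) = -4384 - 3*(-53 + (8 + 6))/(1 + (8 + 6)) = -4384 - 3*(-53 + 14)/(1 + 14) = -4384 - 3*(-39)/15 = -4384 - 1*(-39/5) = -4384 + 39/5 = -21881/5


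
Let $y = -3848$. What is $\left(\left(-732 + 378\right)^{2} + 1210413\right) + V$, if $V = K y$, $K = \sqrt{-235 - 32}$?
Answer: $1335729 - 3848 i \sqrt{267} \approx 1.3357 \cdot 10^{6} - 62877.0 i$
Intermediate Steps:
$K = i \sqrt{267}$ ($K = \sqrt{-267} = i \sqrt{267} \approx 16.34 i$)
$V = - 3848 i \sqrt{267}$ ($V = i \sqrt{267} \left(-3848\right) = - 3848 i \sqrt{267} \approx - 62877.0 i$)
$\left(\left(-732 + 378\right)^{2} + 1210413\right) + V = \left(\left(-732 + 378\right)^{2} + 1210413\right) - 3848 i \sqrt{267} = \left(\left(-354\right)^{2} + 1210413\right) - 3848 i \sqrt{267} = \left(125316 + 1210413\right) - 3848 i \sqrt{267} = 1335729 - 3848 i \sqrt{267}$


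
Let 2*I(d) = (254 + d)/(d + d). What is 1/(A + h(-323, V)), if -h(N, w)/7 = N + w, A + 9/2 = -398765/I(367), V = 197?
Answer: -1242/1169684185 ≈ -1.0618e-6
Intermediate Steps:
I(d) = (254 + d)/(4*d) (I(d) = ((254 + d)/(d + d))/2 = ((254 + d)/((2*d)))/2 = ((254 + d)*(1/(2*d)))/2 = ((254 + d)/(2*d))/2 = (254 + d)/(4*d))
A = -1170779629/1242 (A = -9/2 - 398765*1468/(254 + 367) = -9/2 - 398765/((¼)*(1/367)*621) = -9/2 - 398765/621/1468 = -9/2 - 398765*1468/621 = -9/2 - 585387020/621 = -1170779629/1242 ≈ -9.4266e+5)
h(N, w) = -7*N - 7*w (h(N, w) = -7*(N + w) = -7*N - 7*w)
1/(A + h(-323, V)) = 1/(-1170779629/1242 + (-7*(-323) - 7*197)) = 1/(-1170779629/1242 + (2261 - 1379)) = 1/(-1170779629/1242 + 882) = 1/(-1169684185/1242) = -1242/1169684185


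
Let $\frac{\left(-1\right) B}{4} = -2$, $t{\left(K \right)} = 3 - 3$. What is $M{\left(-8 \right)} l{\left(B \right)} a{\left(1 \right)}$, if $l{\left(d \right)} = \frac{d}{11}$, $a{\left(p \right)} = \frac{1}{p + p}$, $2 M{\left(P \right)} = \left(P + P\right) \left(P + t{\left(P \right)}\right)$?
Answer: $\frac{256}{11} \approx 23.273$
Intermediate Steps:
$t{\left(K \right)} = 0$
$M{\left(P \right)} = P^{2}$ ($M{\left(P \right)} = \frac{\left(P + P\right) \left(P + 0\right)}{2} = \frac{2 P P}{2} = \frac{2 P^{2}}{2} = P^{2}$)
$B = 8$ ($B = \left(-4\right) \left(-2\right) = 8$)
$a{\left(p \right)} = \frac{1}{2 p}$
$l{\left(d \right)} = \frac{d}{11}$ ($l{\left(d \right)} = d \frac{1}{11} = \frac{d}{11}$)
$M{\left(-8 \right)} l{\left(B \right)} a{\left(1 \right)} = \left(-8\right)^{2} \cdot \frac{1}{11} \cdot 8 \frac{1}{2 \cdot 1} = 64 \cdot \frac{8}{11} \cdot \frac{1}{2} \cdot 1 = \frac{512}{11} \cdot \frac{1}{2} = \frac{256}{11}$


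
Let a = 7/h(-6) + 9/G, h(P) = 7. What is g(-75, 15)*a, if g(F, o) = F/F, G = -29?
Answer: 20/29 ≈ 0.68966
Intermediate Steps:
g(F, o) = 1
a = 20/29 (a = 7/7 + 9/(-29) = 7*(⅐) + 9*(-1/29) = 1 - 9/29 = 20/29 ≈ 0.68966)
g(-75, 15)*a = 1*(20/29) = 20/29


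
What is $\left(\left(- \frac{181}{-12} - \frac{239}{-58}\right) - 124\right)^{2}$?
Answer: $\frac{1329987961}{121104} \approx 10982.0$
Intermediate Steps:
$\left(\left(- \frac{181}{-12} - \frac{239}{-58}\right) - 124\right)^{2} = \left(\left(\left(-181\right) \left(- \frac{1}{12}\right) - - \frac{239}{58}\right) - 124\right)^{2} = \left(\left(\frac{181}{12} + \frac{239}{58}\right) - 124\right)^{2} = \left(\frac{6683}{348} - 124\right)^{2} = \left(- \frac{36469}{348}\right)^{2} = \frac{1329987961}{121104}$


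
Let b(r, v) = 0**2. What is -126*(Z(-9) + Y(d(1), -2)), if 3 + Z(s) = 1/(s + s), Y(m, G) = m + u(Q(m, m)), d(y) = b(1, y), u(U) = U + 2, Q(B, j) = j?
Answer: 133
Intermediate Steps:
b(r, v) = 0
u(U) = 2 + U
d(y) = 0
Y(m, G) = 2 + 2*m (Y(m, G) = m + (2 + m) = 2 + 2*m)
Z(s) = -3 + 1/(2*s) (Z(s) = -3 + 1/(s + s) = -3 + 1/(2*s))
-126*(Z(-9) + Y(d(1), -2)) = -126*((-3 + (1/2)/(-9)) + (2 + 2*0)) = -126*((-3 + (1/2)*(-1/9)) + (2 + 0)) = -126*((-3 - 1/18) + 2) = -126*(-55/18 + 2) = -126*(-19/18) = 133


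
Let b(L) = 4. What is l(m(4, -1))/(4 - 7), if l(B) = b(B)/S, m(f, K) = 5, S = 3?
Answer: -4/9 ≈ -0.44444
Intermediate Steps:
l(B) = 4/3
l(m(4, -1))/(4 - 7) = 4/(3*(4 - 7)) = (4/3)/(-3) = (4/3)*(-⅓) = -4/9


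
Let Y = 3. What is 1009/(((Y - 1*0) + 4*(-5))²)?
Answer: 1009/289 ≈ 3.4913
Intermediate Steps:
1009/(((Y - 1*0) + 4*(-5))²) = 1009/(((3 - 1*0) + 4*(-5))²) = 1009/(((3 + 0) - 20)²) = 1009/((3 - 20)²) = 1009/((-17)²) = 1009/289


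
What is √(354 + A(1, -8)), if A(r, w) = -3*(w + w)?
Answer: √402 ≈ 20.050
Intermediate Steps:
A(r, w) = -6*w
√(354 + A(1, -8)) = √(354 - 6*(-8)) = √(354 + 48) = √402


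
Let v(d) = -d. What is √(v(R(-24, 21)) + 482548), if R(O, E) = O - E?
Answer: √482593 ≈ 694.69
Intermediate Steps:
√(v(R(-24, 21)) + 482548) = √(-(-24 - 1*21) + 482548) = √(-(-24 - 21) + 482548) = √(-1*(-45) + 482548) = √(45 + 482548) = √482593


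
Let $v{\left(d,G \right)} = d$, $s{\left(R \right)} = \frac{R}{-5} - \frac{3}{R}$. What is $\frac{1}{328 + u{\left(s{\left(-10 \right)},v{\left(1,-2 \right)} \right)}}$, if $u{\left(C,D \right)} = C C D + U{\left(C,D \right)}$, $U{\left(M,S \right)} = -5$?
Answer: $\frac{100}{32829} \approx 0.0030461$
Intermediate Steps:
$s{\left(R \right)} = - \frac{3}{R} - \frac{R}{5}$ ($s{\left(R \right)} = R \left(- \frac{1}{5}\right) - \frac{3}{R} = - \frac{R}{5} - \frac{3}{R} = - \frac{3}{R} - \frac{R}{5}$)
$u{\left(C,D \right)} = -5 + D C^{2}$ ($u{\left(C,D \right)} = C C D - 5 = C^{2} D - 5 = D C^{2} - 5 = -5 + D C^{2}$)
$\frac{1}{328 + u{\left(s{\left(-10 \right)},v{\left(1,-2 \right)} \right)}} = \frac{1}{328 - \left(5 - \left(- \frac{3}{-10} - -2\right)^{2}\right)} = \frac{1}{328 - \left(5 - \left(\left(-3\right) \left(- \frac{1}{10}\right) + 2\right)^{2}\right)} = \frac{1}{328 - \left(5 - \left(\frac{3}{10} + 2\right)^{2}\right)} = \frac{1}{328 - \left(5 - \left(\frac{23}{10}\right)^{2}\right)} = \frac{1}{328 + \left(-5 + 1 \cdot \frac{529}{100}\right)} = \frac{1}{328 + \left(-5 + \frac{529}{100}\right)} = \frac{1}{328 + \frac{29}{100}} = \frac{1}{\frac{32829}{100}} = \frac{100}{32829}$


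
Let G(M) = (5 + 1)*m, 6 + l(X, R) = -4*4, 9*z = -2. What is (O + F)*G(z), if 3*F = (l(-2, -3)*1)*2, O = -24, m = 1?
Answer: -232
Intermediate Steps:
z = -2/9 (z = (1/9)*(-2) = -2/9 ≈ -0.22222)
l(X, R) = -22 (l(X, R) = -6 - 4*4 = -6 - 16 = -22)
G(M) = 6 (G(M) = (5 + 1)*1 = 6*1 = 6)
F = -44/3 (F = (-22*1*2)/3 = (-22*2)/3 = (1/3)*(-44) = -44/3 ≈ -14.667)
(O + F)*G(z) = (-24 - 44/3)*6 = -116/3*6 = -232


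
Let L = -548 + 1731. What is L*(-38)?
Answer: -44954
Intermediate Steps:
L = 1183
L*(-38) = 1183*(-38) = -44954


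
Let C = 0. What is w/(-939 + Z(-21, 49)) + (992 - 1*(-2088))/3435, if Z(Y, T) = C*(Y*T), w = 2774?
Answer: -442438/215031 ≈ -2.0576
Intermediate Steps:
Z(Y, T) = 0 (Z(Y, T) = 0*(Y*T) = 0*(T*Y) = 0)
w/(-939 + Z(-21, 49)) + (992 - 1*(-2088))/3435 = 2774/(-939 + 0) + (992 - 1*(-2088))/3435 = 2774/(-939) + (992 + 2088)*(1/3435) = 2774*(-1/939) + 3080*(1/3435) = -2774/939 + 616/687 = -442438/215031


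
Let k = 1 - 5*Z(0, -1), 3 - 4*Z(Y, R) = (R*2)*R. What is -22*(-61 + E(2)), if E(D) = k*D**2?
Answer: 1364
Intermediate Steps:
Z(Y, R) = 3/4 - R**2/2 (Z(Y, R) = 3/4 - R*2*R/4 = 3/4 - 2*R*R/4 = 3/4 - R**2/2)
k = -1/4 (k = 1 - 5*(3/4 - 1/2*(-1)**2) = 1 - 5*(3/4 - 1/2*1) = 1 - 5*(3/4 - 1/2) = 1 - 5*1/4 = 1 - 5/4 = -1/4 ≈ -0.25000)
E(D) = -D**2/4
-22*(-61 + E(2)) = -22*(-61 - 1/4*2**2) = -22*(-61 - 1/4*4) = -22*(-61 - 1) = -22*(-62) = 1364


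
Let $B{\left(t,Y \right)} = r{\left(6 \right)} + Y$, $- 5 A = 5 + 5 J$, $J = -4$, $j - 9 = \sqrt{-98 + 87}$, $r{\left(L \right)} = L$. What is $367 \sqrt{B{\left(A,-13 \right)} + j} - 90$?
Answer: $-90 + 367 \sqrt{2 + i \sqrt{11}} \approx 538.9 + 355.16 i$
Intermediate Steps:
$j = 9 + i \sqrt{11}$ ($j = 9 + \sqrt{-98 + 87} = 9 + \sqrt{-11} = 9 + i \sqrt{11} \approx 9.0 + 3.3166 i$)
$A = 3$ ($A = - \frac{5 + 5 \left(-4\right)}{5} = - \frac{5 - 20}{5} = \left(- \frac{1}{5}\right) \left(-15\right) = 3$)
$B{\left(t,Y \right)} = 6 + Y$
$367 \sqrt{B{\left(A,-13 \right)} + j} - 90 = 367 \sqrt{\left(6 - 13\right) + \left(9 + i \sqrt{11}\right)} - 90 = 367 \sqrt{-7 + \left(9 + i \sqrt{11}\right)} - 90 = 367 \sqrt{2 + i \sqrt{11}} - 90 = -90 + 367 \sqrt{2 + i \sqrt{11}}$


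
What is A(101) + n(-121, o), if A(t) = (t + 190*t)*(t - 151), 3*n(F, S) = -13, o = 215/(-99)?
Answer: -2893663/3 ≈ -9.6455e+5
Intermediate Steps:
o = -215/99 (o = 215*(-1/99) = -215/99 ≈ -2.1717)
n(F, S) = -13/3 (n(F, S) = (⅓)*(-13) = -13/3)
A(t) = 191*t*(-151 + t) (A(t) = (191*t)*(-151 + t) = 191*t*(-151 + t))
A(101) + n(-121, o) = 191*101*(-151 + 101) - 13/3 = 191*101*(-50) - 13/3 = -964550 - 13/3 = -2893663/3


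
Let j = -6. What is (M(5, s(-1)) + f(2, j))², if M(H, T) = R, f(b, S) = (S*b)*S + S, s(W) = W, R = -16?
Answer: 2500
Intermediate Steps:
f(b, S) = S + b*S² (f(b, S) = b*S² + S = S + b*S²)
M(H, T) = -16
(M(5, s(-1)) + f(2, j))² = (-16 - 6*(1 - 6*2))² = (-16 - 6*(1 - 12))² = (-16 - 6*(-11))² = (-16 + 66)² = 50² = 2500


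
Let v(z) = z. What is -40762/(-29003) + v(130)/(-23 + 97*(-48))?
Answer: 186955008/135705037 ≈ 1.3777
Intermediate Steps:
-40762/(-29003) + v(130)/(-23 + 97*(-48)) = -40762/(-29003) + 130/(-23 + 97*(-48)) = -40762*(-1/29003) + 130/(-23 - 4656) = 40762/29003 + 130/(-4679) = 40762/29003 + 130*(-1/4679) = 40762/29003 - 130/4679 = 186955008/135705037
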